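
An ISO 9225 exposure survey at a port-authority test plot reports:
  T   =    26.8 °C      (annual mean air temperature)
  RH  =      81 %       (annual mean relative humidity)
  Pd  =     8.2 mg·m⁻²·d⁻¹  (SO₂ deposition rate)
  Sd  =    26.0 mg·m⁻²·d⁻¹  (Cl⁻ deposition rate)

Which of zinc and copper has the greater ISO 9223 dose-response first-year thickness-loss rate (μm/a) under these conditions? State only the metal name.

zinc

zinc: T>10 °C ⇒ hinge -0.071·(26.8−10) = -1.1928
  SO₂ term: 0.0129·8.2^0.44·exp(0.046·81-1.1928) = 0.41
  Sd branch = 0.0175·Sd^0.57·e^(0.008·RH+0.085·T) = 2.091 μm/a
  sum: 0.41 + 2.091 → r_corr = 2.501 μm/a
copper: temperature factor f = -0.080·(16.8) = -1.3440
  SO₂ term: 0.0053·8.2^0.26·exp(0.059·81-1.3440) = 0.2842
  Cl⁻ term: 0.01025·26.0^0.27·exp(0.036·81+0.049·26.8) = 1.696
  sum: 0.2842 + 1.696 → r_corr = 1.98 μm/a
Ordering by μm/a: zinc (2.5) > copper (1.98)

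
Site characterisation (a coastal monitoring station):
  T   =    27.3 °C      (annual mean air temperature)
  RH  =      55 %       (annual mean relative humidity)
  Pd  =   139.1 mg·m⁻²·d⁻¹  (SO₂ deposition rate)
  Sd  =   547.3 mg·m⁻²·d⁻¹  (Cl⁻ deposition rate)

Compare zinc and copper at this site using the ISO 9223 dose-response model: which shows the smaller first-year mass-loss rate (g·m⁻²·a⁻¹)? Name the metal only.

zinc: f(T) = -0.071·(T−10) [T>10 °C] = -1.2283
  Pd branch = 0.0129·Pd^0.44·e^(0.046·RH+f) = 0.4159 μm/a
  Cl⁻ term: 0.0175·547.3^0.57·exp(0.008·55+0.085·27.3) = 10.06
  r_corr = 0.4159 + 10.06 = 10.48 μm/a
  mass loss = 10.48 μm/a × 7.14 g/cm³ = 74.81 g·m⁻²·a⁻¹
copper: temperature factor f = -0.080·(17.3) = -1.3840
  SO₂ term: 0.0053·139.1^0.26·exp(0.059·55-1.3840) = 0.123
  Sd branch = 0.01025·Sd^0.27·e^(0.036·RH+0.049·T) = 1.552 μm/a
  sum: 0.123 + 1.552 → r_corr = 1.675 μm/a
  mass loss = 1.675 μm/a × 8.96 g/cm³ = 15.01 g·m⁻²·a⁻¹
Ordering by g·m⁻²·a⁻¹: zinc (74.8) > copper (15)

copper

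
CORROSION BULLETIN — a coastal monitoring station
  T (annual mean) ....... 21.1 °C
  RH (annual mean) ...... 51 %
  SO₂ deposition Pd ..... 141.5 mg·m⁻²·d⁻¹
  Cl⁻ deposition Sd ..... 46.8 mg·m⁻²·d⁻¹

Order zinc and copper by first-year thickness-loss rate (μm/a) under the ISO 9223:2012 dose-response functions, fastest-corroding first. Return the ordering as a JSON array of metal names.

["zinc", "copper"]

zinc: temperature factor f = -0.071·(11.1) = -0.7881
  Pd branch = 0.0129·Pd^0.44·e^(0.046·RH+f) = 0.5414 μm/a
  Sd branch = 0.0175·Sd^0.57·e^(0.008·RH+0.085·T) = 1.416 μm/a
  r_corr = 0.5414 + 1.416 = 1.958 μm/a
copper: temperature factor f = -0.080·(11.1) = -0.8880
  Pd branch = 0.0053·Pd^0.26·e^(0.059·RH+f) = 0.1602 μm/a
  Sd branch = 0.01025·Sd^0.27·e^(0.036·RH+0.049·T) = 0.5106 μm/a
  sum: 0.1602 + 0.5106 → r_corr = 0.6708 μm/a
Ordering by μm/a: zinc (1.96) > copper (0.671)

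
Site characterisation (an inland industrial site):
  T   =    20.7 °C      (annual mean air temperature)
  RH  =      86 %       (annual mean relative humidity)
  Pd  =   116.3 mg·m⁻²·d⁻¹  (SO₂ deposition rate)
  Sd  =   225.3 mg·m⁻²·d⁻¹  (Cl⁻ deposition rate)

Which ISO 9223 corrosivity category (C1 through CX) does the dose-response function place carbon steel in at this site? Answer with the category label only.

C5

carbon steel: T>10 °C ⇒ hinge -0.054·(20.7−10) = -0.5778
  Pd branch = 1.77·Pd^0.52·e^(0.02·RH+f) = 65.78 μm/a
  Cl⁻ term: 0.102·225.3^0.62·exp(0.033·86+0.04·20.7) = 114.7
  r_corr = 65.78 + 114.7 = 180.5 μm/a
ISO 9223 Table 2 (carbon steel): 80 < 180 ≤ 200 μm/a ⇒ C5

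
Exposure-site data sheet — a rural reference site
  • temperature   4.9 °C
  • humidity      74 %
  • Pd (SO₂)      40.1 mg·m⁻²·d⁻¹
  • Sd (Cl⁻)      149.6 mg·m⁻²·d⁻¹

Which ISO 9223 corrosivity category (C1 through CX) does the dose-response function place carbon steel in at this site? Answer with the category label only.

C4

carbon steel: temperature factor f = +0.150·(-5.1) = -0.7650
  Pd branch = 1.77·Pd^0.52·e^(0.02·RH+f) = 24.67 μm/a
  Sd branch = 0.102·Sd^0.62·e^(0.033·RH+0.04·T) = 31.82 μm/a
  sum: 24.67 + 31.82 → r_corr = 56.49 μm/a
56.5 μm/a falls in (50, 80] for carbon steel → category C4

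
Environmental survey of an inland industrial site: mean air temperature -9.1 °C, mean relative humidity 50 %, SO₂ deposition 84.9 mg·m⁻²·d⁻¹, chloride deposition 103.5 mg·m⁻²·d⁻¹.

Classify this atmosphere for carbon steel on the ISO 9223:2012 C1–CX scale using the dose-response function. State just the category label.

C2

carbon steel: T≤10 °C ⇒ hinge +0.150·(-9.1−10) = -2.8650
  SO₂ term: 1.77·84.9^0.52·exp(0.02·50-2.8650) = 2.761
  Cl⁻ term: 0.102·103.5^0.62·exp(0.033·50+0.04·-9.1) = 6.552
  r_corr = 2.761 + 6.552 = 9.313 μm/a
Category bounds: 1.3…25 μm/a bracket r_corr ⇒ C2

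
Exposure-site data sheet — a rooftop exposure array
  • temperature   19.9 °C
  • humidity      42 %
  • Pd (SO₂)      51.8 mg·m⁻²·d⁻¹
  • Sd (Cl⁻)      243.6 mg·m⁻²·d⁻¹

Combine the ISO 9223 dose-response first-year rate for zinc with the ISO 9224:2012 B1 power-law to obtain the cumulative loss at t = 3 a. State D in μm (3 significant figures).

D(3) = 8.06 μm

zinc: temperature factor f = -0.071·(9.9) = -0.7029
  SO₂ term: 0.0129·51.8^0.44·exp(0.046·42-0.7029) = 0.2504
  Cl⁻ term: 0.0175·243.6^0.57·exp(0.008·42+0.085·19.9) = 3.048
  sum: 0.2504 + 3.048 → r_corr = 3.298 μm/a
Power-law: D(3) = r_corr · 3^0.813
  D(3) = 3.298 × 3^0.813 = 3.298 × 2.443 = 8.057 μm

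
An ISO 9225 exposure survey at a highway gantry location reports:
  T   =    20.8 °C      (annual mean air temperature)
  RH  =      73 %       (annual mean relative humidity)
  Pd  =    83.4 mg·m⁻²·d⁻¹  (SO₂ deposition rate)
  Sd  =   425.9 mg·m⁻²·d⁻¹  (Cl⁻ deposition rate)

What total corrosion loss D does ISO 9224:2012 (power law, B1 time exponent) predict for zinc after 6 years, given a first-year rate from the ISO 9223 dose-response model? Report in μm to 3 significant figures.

zinc: temperature factor f = -0.071·(10.8) = -0.7668
  SO₂ term: 0.0129·83.4^0.44·exp(0.046·73-0.7668) = 1.206
  Sd branch = 0.0175·Sd^0.57·e^(0.008·RH+0.085·T) = 5.797 μm/a
  r_corr = 1.206 + 5.797 = 7.003 μm/a
Long-term exponent b (ISO 9224 Table 2, B1) = 0.813
  D(6) = 7.003 × 6^0.813 = 7.003 × 4.292 = 30.05 μm

D(6) = 30.1 μm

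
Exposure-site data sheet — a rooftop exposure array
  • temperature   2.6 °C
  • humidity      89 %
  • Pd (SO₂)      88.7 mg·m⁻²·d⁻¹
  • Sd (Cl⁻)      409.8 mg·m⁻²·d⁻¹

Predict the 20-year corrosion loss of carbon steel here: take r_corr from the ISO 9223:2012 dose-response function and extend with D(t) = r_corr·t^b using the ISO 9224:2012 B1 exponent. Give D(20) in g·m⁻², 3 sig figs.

carbon steel: T≤10 °C ⇒ hinge +0.150·(2.6−10) = -1.1100
  SO₂ term: 1.77·88.7^0.52·exp(0.02·89-1.1100) = 35.63
  Sd branch = 0.102·Sd^0.62·e^(0.033·RH+0.04·T) = 88.94 μm/a
  r_corr = 35.63 + 88.94 = 124.6 μm/a
ISO 9224: D(t) = r_corr · t^b with b = 0.523 (carbon steel, B1)
  D(20) = 124.6 × 20^0.523 = 124.6 × 4.791 = 596.8 μm
  Mass loss = 596.8 μm × 7.85 g/cm³ = 4685 g·m⁻²

D(20) = 4.69e+03 g·m⁻²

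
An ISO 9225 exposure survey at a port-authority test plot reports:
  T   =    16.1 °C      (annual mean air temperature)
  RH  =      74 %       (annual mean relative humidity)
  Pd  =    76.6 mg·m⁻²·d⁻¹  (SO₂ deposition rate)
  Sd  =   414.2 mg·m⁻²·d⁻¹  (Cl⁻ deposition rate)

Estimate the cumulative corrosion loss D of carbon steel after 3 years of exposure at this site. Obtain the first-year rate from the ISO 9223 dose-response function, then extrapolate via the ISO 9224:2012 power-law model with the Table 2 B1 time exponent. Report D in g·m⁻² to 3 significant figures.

D(3) = 2.05e+03 g·m⁻²

carbon steel: temperature factor f = -0.054·(6.1) = -0.3294
  Pd branch = 1.77·Pd^0.52·e^(0.02·RH+f) = 53.39 μm/a
  Sd branch = 0.102·Sd^0.62·e^(0.033·RH+0.04·T) = 93.65 μm/a
  sum: 53.39 + 93.65 → r_corr = 147 μm/a
Power-law: D(3) = r_corr · 3^0.523
  D(3) = 147 × 3^0.523 = 147 × 1.776 = 261.2 μm
  Mass loss = 261.2 μm × 7.85 g/cm³ = 2050 g·m⁻²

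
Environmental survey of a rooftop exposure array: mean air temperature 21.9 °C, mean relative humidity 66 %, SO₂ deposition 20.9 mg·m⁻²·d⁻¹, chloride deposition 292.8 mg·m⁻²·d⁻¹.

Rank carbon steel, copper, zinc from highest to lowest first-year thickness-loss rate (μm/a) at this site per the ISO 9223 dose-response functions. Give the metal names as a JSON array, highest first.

carbon steel: temperature factor f = -0.054·(11.9) = -0.6426
  Pd branch = 1.77·Pd^0.52·e^(0.02·RH+f) = 16.93 μm/a
  Sd branch = 0.102·Sd^0.62·e^(0.033·RH+0.04·T) = 73.15 μm/a
  r_corr = 16.93 + 73.15 = 90.08 μm/a
copper: temperature factor f = -0.080·(11.9) = -0.9520
  Pd branch = 0.0053·Pd^0.26·e^(0.059·RH+f) = 0.2214 μm/a
  Sd branch = 0.01025·Sd^0.27·e^(0.036·RH+0.049·T) = 1.495 μm/a
  sum: 0.2214 + 1.495 → r_corr = 1.716 μm/a
zinc: temperature factor f = -0.071·(11.9) = -0.8449
  SO₂ term: 0.0129·20.9^0.44·exp(0.046·66-0.8449) = 0.4396
  Sd branch = 0.0175·Sd^0.57·e^(0.008·RH+0.085·T) = 4.861 μm/a
  r_corr = 0.4396 + 4.861 = 5.301 μm/a
Ordering by μm/a: carbon steel (90.1) > zinc (5.3) > copper (1.72)

["carbon steel", "zinc", "copper"]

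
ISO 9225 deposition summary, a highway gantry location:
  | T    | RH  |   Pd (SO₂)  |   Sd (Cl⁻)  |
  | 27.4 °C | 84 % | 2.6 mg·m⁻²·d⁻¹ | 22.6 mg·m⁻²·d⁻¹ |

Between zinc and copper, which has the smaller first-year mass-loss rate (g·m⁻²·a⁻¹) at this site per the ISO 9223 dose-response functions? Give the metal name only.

zinc: temperature factor f = -0.071·(17.4) = -1.2354
  Pd branch = 0.0129·Pd^0.44·e^(0.046·RH+f) = 0.2721 μm/a
  Cl⁻ term: 0.0175·22.6^0.57·exp(0.008·84+0.085·27.4) = 2.081
  r_corr = 0.2721 + 2.081 = 2.353 μm/a
  mass loss = 2.353 μm/a × 7.14 g/cm³ = 16.8 g·m⁻²·a⁻¹
copper: T>10 °C ⇒ hinge -0.080·(27.4−10) = -1.3920
  SO₂ term: 0.0053·2.6^0.26·exp(0.059·84-1.3920) = 0.2399
  Cl⁻ term: 0.01025·22.6^0.27·exp(0.036·84+0.049·27.4) = 1.874
  sum: 0.2399 + 1.874 → r_corr = 2.114 μm/a
  mass loss = 2.114 μm/a × 8.96 g/cm³ = 18.94 g·m⁻²·a⁻¹
Ordering by g·m⁻²·a⁻¹: copper (18.9) > zinc (16.8)

zinc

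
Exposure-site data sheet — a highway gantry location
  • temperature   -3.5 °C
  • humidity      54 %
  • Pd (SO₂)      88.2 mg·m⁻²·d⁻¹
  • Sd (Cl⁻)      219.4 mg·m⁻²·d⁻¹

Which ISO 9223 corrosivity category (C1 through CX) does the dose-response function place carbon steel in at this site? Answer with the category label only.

C2

carbon steel: f(T) = +0.150·(T−10) [T≤10 °C] = -2.0250
  Pd branch = 1.77·Pd^0.52·e^(0.02·RH+f) = 7.067 μm/a
  Sd branch = 0.102·Sd^0.62·e^(0.033·RH+0.04·T) = 14.9 μm/a
  r_corr = 7.067 + 14.9 = 21.97 μm/a
ISO 9223 Table 2 (carbon steel): 1.3 < 22 ≤ 25 μm/a ⇒ C2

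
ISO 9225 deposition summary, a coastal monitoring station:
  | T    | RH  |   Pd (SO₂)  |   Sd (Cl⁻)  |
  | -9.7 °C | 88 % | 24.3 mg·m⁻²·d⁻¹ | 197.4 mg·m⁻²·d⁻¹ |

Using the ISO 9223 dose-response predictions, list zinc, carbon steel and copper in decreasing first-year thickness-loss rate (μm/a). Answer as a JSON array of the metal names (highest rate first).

zinc: temperature factor f = +0.038·(-19.7) = -0.7486
  sulphur-dioxide contribution → 1.423 μm/a
  chloride contribution → 0.3155 μm/a
  total first-year rate 1.738 μm/a
carbon steel: temperature factor f = +0.150·(-19.7) = -2.9550
  sulphur-dioxide contribution → 2.815 μm/a
  chloride contribution → 33.45 μm/a
  ⇒ r_corr(carbon steel) = 36.27 μm/a
copper: f(T) = +0.126·(T−10) [T≤10 °C] = -2.4822
  sulphur-dioxide contribution → 0.1826 μm/a
  chloride contribution → 0.6308 μm/a
  ⇒ r_corr(copper) = 0.8134 μm/a
Ordering by μm/a: carbon steel (36.3) > zinc (1.74) > copper (0.813)

["carbon steel", "zinc", "copper"]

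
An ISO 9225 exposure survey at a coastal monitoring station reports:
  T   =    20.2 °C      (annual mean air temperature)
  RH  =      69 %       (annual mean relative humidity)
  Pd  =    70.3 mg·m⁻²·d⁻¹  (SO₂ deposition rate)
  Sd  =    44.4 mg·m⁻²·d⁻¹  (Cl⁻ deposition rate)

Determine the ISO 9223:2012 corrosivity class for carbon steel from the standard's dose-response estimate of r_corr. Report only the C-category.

C4

carbon steel: T>10 °C ⇒ hinge -0.054·(20.2−10) = -0.5508
  SO₂ term: 1.77·70.3^0.52·exp(0.02·69-0.5508) = 37.03
  Sd branch = 0.102·Sd^0.62·e^(0.033·RH+0.04·T) = 23.43 μm/a
  sum: 37.03 + 23.43 → r_corr = 60.46 μm/a
ISO 9223 Table 2 (carbon steel): 50 < 60.5 ≤ 80 μm/a ⇒ C4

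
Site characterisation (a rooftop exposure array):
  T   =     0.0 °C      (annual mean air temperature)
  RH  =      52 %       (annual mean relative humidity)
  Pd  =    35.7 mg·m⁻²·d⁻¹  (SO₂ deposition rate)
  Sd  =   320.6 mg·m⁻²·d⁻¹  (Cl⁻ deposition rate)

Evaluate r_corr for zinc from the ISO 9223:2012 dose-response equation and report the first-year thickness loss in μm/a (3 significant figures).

r_corr = 1.18 μm/a

zinc: T≤10 °C ⇒ hinge +0.038·(0.0−10) = -0.3800
  SO₂ term: 0.0129·35.7^0.44·exp(0.046·52-0.3800) = 0.4651
  Sd branch = 0.0175·Sd^0.57·e^(0.008·RH+0.085·T) = 0.7114 μm/a
  r_corr = 0.4651 + 0.7114 = 1.177 μm/a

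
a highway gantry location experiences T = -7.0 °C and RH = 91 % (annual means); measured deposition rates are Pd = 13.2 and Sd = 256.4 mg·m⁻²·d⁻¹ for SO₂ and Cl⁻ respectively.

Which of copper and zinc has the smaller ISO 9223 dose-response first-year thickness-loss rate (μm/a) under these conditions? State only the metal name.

copper: f(T) = +0.126·(T−10) [T≤10 °C] = -2.1420
  SO₂ term: 0.0053·13.2^0.26·exp(0.059·91-2.1420) = 0.2613
  Cl⁻ term: 0.01025·256.4^0.27·exp(0.036·91+0.049·-7.0) = 0.8608
  sum: 0.2613 + 0.8608 → r_corr = 1.122 μm/a
zinc: T≤10 °C ⇒ hinge +0.038·(-7.0−10) = -0.6460
  SO₂ term: 0.0129·13.2^0.44·exp(0.046·91-0.6460) = 1.384
  Sd branch = 0.0175·Sd^0.57·e^(0.008·RH+0.085·T) = 0.4719 μm/a
  sum: 1.384 + 0.4719 → r_corr = 1.856 μm/a
Ordering by μm/a: zinc (1.86) > copper (1.12)

copper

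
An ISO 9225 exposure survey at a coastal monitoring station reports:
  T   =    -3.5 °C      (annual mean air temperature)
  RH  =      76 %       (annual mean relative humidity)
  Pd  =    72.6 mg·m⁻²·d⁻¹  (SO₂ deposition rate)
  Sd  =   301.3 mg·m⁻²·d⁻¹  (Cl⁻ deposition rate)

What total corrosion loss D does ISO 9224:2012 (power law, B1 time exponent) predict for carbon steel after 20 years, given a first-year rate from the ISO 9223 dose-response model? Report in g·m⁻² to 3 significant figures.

D(20) = 1.78e+03 g·m⁻²

carbon steel: T≤10 °C ⇒ hinge +0.150·(-3.5−10) = -2.0250
  sulphur-dioxide contribution → 9.916 μm/a
  chloride contribution → 37.5 μm/a
  ⇒ r_corr(carbon steel) = 47.41 μm/a
Long-term exponent b (ISO 9224 Table 2, B1) = 0.523
  D(20) = 47.41 × 20^0.523 = 47.41 × 4.791 = 227.2 μm
  Mass loss = 227.2 μm × 7.85 g/cm³ = 1783 g·m⁻²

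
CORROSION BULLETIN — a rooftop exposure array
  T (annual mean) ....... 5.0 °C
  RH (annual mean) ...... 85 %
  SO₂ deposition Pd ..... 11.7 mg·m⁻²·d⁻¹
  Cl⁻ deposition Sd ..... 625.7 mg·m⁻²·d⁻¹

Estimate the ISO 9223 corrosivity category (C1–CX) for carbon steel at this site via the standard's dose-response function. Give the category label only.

carbon steel: T≤10 °C ⇒ hinge +0.150·(5.0−10) = -0.7500
  sulphur-dioxide contribution → 16.44 μm/a
  chloride contribution → 111.5 μm/a
  ⇒ r_corr(carbon steel) = 128 μm/a
Category bounds: 80…200 μm/a bracket r_corr ⇒ C5

C5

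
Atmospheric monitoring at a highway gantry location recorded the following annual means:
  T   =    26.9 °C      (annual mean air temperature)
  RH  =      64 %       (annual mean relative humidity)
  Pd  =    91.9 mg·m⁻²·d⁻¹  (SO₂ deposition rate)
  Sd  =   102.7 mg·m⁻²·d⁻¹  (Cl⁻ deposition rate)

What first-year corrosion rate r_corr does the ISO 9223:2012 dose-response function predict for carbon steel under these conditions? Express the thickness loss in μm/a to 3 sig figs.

carbon steel: f(T) = -0.054·(T−10) [T>10 °C] = -0.9126
  Pd branch = 1.77·Pd^0.52·e^(0.02·RH+f) = 26.82 μm/a
  Cl⁻ term: 0.102·102.7^0.62·exp(0.033·64+0.04·26.9) = 43.68
  r_corr = 26.82 + 43.68 = 70.5 μm/a

r_corr = 70.5 μm/a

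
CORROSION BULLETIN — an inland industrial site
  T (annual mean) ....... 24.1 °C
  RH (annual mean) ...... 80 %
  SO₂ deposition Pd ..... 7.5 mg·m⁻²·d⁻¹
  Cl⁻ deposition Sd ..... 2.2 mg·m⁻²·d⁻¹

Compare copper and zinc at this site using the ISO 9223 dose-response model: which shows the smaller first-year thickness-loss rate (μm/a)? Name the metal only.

zinc

copper: T>10 °C ⇒ hinge -0.080·(24.1−10) = -1.1280
  Pd branch = 0.0053·Pd^0.26·e^(0.059·RH+f) = 0.3249 μm/a
  Sd branch = 0.01025·Sd^0.27·e^(0.036·RH+0.049·T) = 0.7359 μm/a
  r_corr = 0.3249 + 0.7359 = 1.061 μm/a
zinc: temperature factor f = -0.071·(14.1) = -1.0011
  SO₂ term: 0.0129·7.5^0.44·exp(0.046·80-1.0011) = 0.4561
  Cl⁻ term: 0.0175·2.2^0.57·exp(0.008·80+0.085·24.1) = 0.4035
  r_corr = 0.4561 + 0.4035 = 0.8596 μm/a
Ordering by μm/a: copper (1.06) > zinc (0.86)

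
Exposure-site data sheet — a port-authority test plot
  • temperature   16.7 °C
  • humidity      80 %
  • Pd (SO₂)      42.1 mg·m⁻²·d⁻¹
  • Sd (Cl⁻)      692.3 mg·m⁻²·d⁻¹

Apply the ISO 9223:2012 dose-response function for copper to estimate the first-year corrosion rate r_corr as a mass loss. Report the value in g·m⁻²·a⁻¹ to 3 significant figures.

r_corr = 29.9 g·m⁻²·a⁻¹

copper: T>10 °C ⇒ hinge -0.080·(16.7−10) = -0.5360
  sulphur-dioxide contribution → 0.9198 μm/a
  chloride contribution → 2.42 μm/a
  ⇒ r_corr(copper) = 3.339 μm/a
Convert to mass loss: 3.339 μm/a × 8.96 g/cm³ = 29.92 g·m⁻²·a⁻¹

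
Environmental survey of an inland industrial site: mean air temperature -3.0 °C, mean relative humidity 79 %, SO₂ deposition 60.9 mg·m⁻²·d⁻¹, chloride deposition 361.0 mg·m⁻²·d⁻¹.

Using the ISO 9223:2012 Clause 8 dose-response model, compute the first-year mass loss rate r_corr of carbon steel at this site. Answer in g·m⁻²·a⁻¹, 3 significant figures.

carbon steel: T≤10 °C ⇒ hinge +0.150·(-3.0−10) = -1.9500
  sulphur-dioxide contribution → 10.36 μm/a
  chloride contribution → 47.24 μm/a
  ⇒ r_corr(carbon steel) = 57.6 μm/a
Convert to mass loss: 57.6 μm/a × 7.85 g/cm³ = 452.2 g·m⁻²·a⁻¹

r_corr = 452 g·m⁻²·a⁻¹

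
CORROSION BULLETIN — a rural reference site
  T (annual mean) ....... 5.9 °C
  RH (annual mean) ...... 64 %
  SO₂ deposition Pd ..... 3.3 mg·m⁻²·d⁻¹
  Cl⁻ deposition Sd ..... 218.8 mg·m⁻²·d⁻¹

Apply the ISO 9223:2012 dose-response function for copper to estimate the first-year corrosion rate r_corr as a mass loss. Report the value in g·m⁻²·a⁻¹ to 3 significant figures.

copper: temperature factor f = +0.126·(-4.1) = -0.5166
  Pd branch = 0.0053·Pd^0.26·e^(0.059·RH+f) = 0.1882 μm/a
  Cl⁻ term: 0.01025·218.8^0.27·exp(0.036·64+0.049·5.9) = 0.5871
  r_corr = 0.1882 + 0.5871 = 0.7753 μm/a
Convert to mass loss: 0.7753 μm/a × 8.96 g/cm³ = 6.947 g·m⁻²·a⁻¹

r_corr = 6.95 g·m⁻²·a⁻¹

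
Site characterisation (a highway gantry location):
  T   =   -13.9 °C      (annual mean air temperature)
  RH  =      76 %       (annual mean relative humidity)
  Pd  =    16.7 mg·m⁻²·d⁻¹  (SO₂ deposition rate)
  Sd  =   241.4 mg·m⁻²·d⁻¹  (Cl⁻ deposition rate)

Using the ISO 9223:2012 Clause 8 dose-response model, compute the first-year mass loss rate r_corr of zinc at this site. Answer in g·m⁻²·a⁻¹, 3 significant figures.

zinc: f(T) = +0.038·(T−10) [T≤10 °C] = -0.9082
  Pd branch = 0.0129·Pd^0.44·e^(0.046·RH+f) = 0.5922 μm/a
  Sd branch = 0.0175·Sd^0.57·e^(0.008·RH+0.085·T) = 0.225 μm/a
  r_corr = 0.5922 + 0.225 = 0.8172 μm/a
Convert to mass loss: 0.8172 μm/a × 7.14 g/cm³ = 5.834 g·m⁻²·a⁻¹

r_corr = 5.83 g·m⁻²·a⁻¹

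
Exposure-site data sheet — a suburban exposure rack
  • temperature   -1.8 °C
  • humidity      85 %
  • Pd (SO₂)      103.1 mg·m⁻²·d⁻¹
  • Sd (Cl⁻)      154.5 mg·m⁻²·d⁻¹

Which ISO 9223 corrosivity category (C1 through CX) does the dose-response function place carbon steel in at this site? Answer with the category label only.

carbon steel: temperature factor f = +0.150·(-11.8) = -1.7700
  Pd branch = 1.77·Pd^0.52·e^(0.02·RH+f) = 18.39 μm/a
  Cl⁻ term: 0.102·154.5^0.62·exp(0.033·85+0.04·-1.8) = 35.7
  sum: 18.39 + 35.7 → r_corr = 54.08 μm/a
Category bounds: 50…80 μm/a bracket r_corr ⇒ C4

C4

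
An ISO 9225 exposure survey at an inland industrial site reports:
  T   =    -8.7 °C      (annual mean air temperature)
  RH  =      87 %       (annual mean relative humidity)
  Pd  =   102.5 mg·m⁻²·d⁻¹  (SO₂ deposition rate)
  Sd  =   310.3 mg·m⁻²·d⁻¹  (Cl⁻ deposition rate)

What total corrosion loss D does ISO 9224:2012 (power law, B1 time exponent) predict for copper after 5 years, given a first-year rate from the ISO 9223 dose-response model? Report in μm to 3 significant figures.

copper: T≤10 °C ⇒ hinge +0.126·(-8.7−10) = -2.3562
  SO₂ term: 0.0053·102.5^0.26·exp(0.059·87-2.3562) = 0.2838
  Sd branch = 0.01025·Sd^0.27·e^(0.036·RH+0.049·T) = 0.7221 μm/a
  sum: 0.2838 + 0.7221 → r_corr = 1.006 μm/a
Power-law: D(5) = r_corr · 5^0.667
  D(5) = 1.006 × 5^0.667 = 1.006 × 2.926 = 2.943 μm

D(5) = 2.94 μm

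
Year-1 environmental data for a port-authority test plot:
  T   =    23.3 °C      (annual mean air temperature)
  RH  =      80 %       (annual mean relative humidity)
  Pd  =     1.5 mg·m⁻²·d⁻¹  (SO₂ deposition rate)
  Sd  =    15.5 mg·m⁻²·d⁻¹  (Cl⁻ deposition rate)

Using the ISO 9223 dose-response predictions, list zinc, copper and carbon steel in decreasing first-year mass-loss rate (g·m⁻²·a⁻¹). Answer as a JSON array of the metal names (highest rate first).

zinc: T>10 °C ⇒ hinge -0.071·(23.3−10) = -0.9443
  sulphur-dioxide contribution → 0.2378 μm/a
  chloride contribution → 1.147 μm/a
  ⇒ r_corr(zinc) = 1.385 μm/a
  mass loss = 1.385 μm/a × 7.14 g/cm³ = 9.888 g·m⁻²·a⁻¹
copper: T>10 °C ⇒ hinge -0.080·(23.3−10) = -1.0640
  sulphur-dioxide contribution → 0.228 μm/a
  chloride contribution → 1.199 μm/a
  ⇒ r_corr(copper) = 1.427 μm/a
  mass loss = 1.427 μm/a × 8.96 g/cm³ = 12.78 g·m⁻²·a⁻¹
carbon steel: T>10 °C ⇒ hinge -0.054·(23.3−10) = -0.7182
  sulphur-dioxide contribution → 5.278 μm/a
  chloride contribution → 19.86 μm/a
  ⇒ r_corr(carbon steel) = 25.14 μm/a
  mass loss = 25.14 μm/a × 7.85 g/cm³ = 197.3 g·m⁻²·a⁻¹
Ordering by g·m⁻²·a⁻¹: carbon steel (197) > copper (12.8) > zinc (9.89)

["carbon steel", "copper", "zinc"]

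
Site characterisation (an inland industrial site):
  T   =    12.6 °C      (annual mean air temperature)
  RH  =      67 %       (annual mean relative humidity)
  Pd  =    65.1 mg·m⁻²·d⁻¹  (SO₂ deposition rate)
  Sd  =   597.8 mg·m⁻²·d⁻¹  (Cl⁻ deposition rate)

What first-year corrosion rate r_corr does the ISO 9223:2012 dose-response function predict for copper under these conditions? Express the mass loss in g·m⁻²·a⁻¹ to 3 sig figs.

r_corr = 16.6 g·m⁻²·a⁻¹

copper: temperature factor f = -0.080·(2.6) = -0.2080
  SO₂ term: 0.0053·65.1^0.26·exp(0.059·67-0.2080) = 0.6641
  Sd branch = 0.01025·Sd^0.27·e^(0.036·RH+0.049·T) = 1.191 μm/a
  sum: 0.6641 + 1.191 → r_corr = 1.855 μm/a
Convert to mass loss: 1.855 μm/a × 8.96 g/cm³ = 16.63 g·m⁻²·a⁻¹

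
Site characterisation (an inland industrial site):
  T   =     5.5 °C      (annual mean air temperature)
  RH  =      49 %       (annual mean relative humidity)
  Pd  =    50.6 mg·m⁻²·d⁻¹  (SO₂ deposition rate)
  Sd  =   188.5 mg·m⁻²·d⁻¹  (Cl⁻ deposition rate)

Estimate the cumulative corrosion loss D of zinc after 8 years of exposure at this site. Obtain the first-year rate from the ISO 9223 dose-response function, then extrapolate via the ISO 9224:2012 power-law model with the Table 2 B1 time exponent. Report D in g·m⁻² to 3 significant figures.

D(8) = 54.2 g·m⁻²

zinc: f(T) = +0.038·(T−10) [T≤10 °C] = -0.1710
  Pd branch = 0.0129·Pd^0.44·e^(0.046·RH+f) = 0.5822 μm/a
  Cl⁻ term: 0.0175·188.5^0.57·exp(0.008·49+0.085·5.5) = 0.8189
  sum: 0.5822 + 0.8189 → r_corr = 1.401 μm/a
Long-term exponent b (ISO 9224 Table 2, B1) = 0.813
  D(8) = 1.401 × 8^0.813 = 1.401 × 5.423 = 7.598 μm
  Mass loss = 7.598 μm × 7.14 g/cm³ = 54.25 g·m⁻²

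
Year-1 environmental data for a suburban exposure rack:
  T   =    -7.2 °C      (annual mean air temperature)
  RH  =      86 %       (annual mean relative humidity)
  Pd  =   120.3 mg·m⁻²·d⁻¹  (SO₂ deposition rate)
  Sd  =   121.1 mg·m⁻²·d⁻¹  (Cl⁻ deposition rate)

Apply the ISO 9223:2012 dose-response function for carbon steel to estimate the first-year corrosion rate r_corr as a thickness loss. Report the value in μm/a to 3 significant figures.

carbon steel: temperature factor f = +0.150·(-17.2) = -2.5800
  sulphur-dioxide contribution → 9.041 μm/a
  chloride contribution → 25.56 μm/a
  ⇒ r_corr(carbon steel) = 34.6 μm/a

r_corr = 34.6 μm/a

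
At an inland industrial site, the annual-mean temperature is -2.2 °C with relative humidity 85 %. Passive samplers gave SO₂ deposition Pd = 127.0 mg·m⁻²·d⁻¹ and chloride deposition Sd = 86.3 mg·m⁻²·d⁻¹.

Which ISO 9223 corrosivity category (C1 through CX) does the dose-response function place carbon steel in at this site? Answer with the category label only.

C3

carbon steel: temperature factor f = +0.150·(-12.2) = -1.8300
  Pd branch = 1.77·Pd^0.52·e^(0.02·RH+f) = 19.3 μm/a
  Sd branch = 0.102·Sd^0.62·e^(0.033·RH+0.04·T) = 24.49 μm/a
  sum: 19.3 + 24.49 → r_corr = 43.78 μm/a
43.8 μm/a falls in (25, 50] for carbon steel → category C3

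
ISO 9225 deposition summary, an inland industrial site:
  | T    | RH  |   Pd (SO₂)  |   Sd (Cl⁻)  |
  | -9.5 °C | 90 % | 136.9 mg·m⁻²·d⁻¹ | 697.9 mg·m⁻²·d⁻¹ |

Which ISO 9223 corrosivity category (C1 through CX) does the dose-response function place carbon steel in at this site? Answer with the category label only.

C5

carbon steel: f(T) = +0.150·(T−10) [T≤10 °C] = -2.9250
  SO₂ term: 1.77·136.9^0.52·exp(0.02·90-2.9250) = 7.419
  Sd branch = 0.102·Sd^0.62·e^(0.033·RH+0.04·T) = 78.81 μm/a
  r_corr = 7.419 + 78.81 = 86.23 μm/a
86.2 μm/a falls in (80, 200] for carbon steel → category C5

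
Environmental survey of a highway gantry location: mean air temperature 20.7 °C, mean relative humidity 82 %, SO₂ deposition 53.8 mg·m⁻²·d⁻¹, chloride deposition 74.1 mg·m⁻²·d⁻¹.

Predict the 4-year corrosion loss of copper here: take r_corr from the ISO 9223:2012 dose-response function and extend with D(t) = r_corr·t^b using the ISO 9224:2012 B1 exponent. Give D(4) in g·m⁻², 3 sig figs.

D(4) = 57.2 g·m⁻²

copper: T>10 °C ⇒ hinge -0.080·(20.7−10) = -0.8560
  Pd branch = 0.0053·Pd^0.26·e^(0.059·RH+f) = 0.801 μm/a
  Sd branch = 0.01025·Sd^0.27·e^(0.036·RH+0.049·T) = 1.73 μm/a
  sum: 0.801 + 1.73 → r_corr = 2.531 μm/a
ISO 9224: D(t) = r_corr · t^b with b = 0.667 (copper, B1)
  D(4) = 2.531 × 4^0.667 = 2.531 × 2.521 = 6.381 μm
  Mass loss = 6.381 μm × 8.96 g/cm³ = 57.18 g·m⁻²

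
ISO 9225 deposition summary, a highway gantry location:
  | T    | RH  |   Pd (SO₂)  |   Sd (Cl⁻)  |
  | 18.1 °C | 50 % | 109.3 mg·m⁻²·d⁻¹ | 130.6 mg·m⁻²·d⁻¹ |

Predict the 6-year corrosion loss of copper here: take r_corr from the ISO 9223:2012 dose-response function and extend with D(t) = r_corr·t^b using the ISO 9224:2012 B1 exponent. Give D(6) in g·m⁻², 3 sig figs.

D(6) = 21.9 g·m⁻²

copper: f(T) = -0.080·(T−10) [T>10 °C] = -0.6480
  SO₂ term: 0.0053·109.3^0.26·exp(0.059·50-0.6480) = 0.1795
  Sd branch = 0.01025·Sd^0.27·e^(0.036·RH+0.049·T) = 0.561 μm/a
  sum: 0.1795 + 0.561 → r_corr = 0.7405 μm/a
ISO 9224: D(t) = r_corr · t^b with b = 0.667 (copper, B1)
  D(6) = 0.7405 × 6^0.667 = 0.7405 × 3.304 = 2.446 μm
  Mass loss = 2.446 μm × 8.96 g/cm³ = 21.92 g·m⁻²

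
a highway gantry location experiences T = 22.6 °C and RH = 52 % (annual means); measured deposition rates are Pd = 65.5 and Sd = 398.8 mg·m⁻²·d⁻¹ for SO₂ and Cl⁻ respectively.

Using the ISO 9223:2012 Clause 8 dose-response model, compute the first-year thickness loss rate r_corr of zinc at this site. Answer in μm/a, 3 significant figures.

r_corr = 5.86 μm/a

zinc: T>10 °C ⇒ hinge -0.071·(22.6−10) = -0.8946
  Pd branch = 0.0129·Pd^0.44·e^(0.046·RH+f) = 0.3631 μm/a
  Sd branch = 0.0175·Sd^0.57·e^(0.008·RH+0.085·T) = 5.501 μm/a
  r_corr = 0.3631 + 5.501 = 5.864 μm/a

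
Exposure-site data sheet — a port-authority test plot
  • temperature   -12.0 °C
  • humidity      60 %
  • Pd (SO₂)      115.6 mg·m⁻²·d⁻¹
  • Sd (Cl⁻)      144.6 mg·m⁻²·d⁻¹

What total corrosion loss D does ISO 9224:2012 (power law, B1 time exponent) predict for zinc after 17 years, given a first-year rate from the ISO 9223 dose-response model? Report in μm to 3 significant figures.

zinc: f(T) = +0.038·(T−10) [T≤10 °C] = -0.8360
  SO₂ term: 0.0129·115.6^0.44·exp(0.046·60-0.8360) = 0.7143
  Sd branch = 0.0175·Sd^0.57·e^(0.008·RH+0.085·T) = 0.1737 μm/a
  sum: 0.7143 + 0.1737 → r_corr = 0.888 μm/a
Long-term exponent b (ISO 9224 Table 2, B1) = 0.813
  D(17) = 0.888 × 17^0.813 = 0.888 × 10.01 = 8.887 μm

D(17) = 8.89 μm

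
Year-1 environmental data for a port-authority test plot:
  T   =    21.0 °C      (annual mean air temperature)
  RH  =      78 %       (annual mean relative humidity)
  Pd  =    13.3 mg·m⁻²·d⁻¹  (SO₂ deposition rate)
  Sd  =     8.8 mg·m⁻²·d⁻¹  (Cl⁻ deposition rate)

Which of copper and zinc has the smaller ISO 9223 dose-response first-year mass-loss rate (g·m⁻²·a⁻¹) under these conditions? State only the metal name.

zinc

copper: f(T) = -0.080·(T−10) [T>10 °C] = -0.8800
  Pd branch = 0.0053·Pd^0.26·e^(0.059·RH+f) = 0.4295 μm/a
  Cl⁻ term: 0.01025·8.8^0.27·exp(0.036·78+0.049·21.0) = 0.8553
  sum: 0.4295 + 0.8553 → r_corr = 1.285 μm/a
  mass loss = 1.285 μm/a × 8.96 g/cm³ = 11.51 g·m⁻²·a⁻¹
zinc: f(T) = -0.071·(T−10) [T>10 °C] = -0.7810
  SO₂ term: 0.0129·13.3^0.44·exp(0.046·78-0.7810) = 0.667
  Sd branch = 0.0175·Sd^0.57·e^(0.008·RH+0.085·T) = 0.6724 μm/a
  sum: 0.667 + 0.6724 → r_corr = 1.339 μm/a
  mass loss = 1.339 μm/a × 7.14 g/cm³ = 9.563 g·m⁻²·a⁻¹
Ordering by g·m⁻²·a⁻¹: copper (11.5) > zinc (9.56)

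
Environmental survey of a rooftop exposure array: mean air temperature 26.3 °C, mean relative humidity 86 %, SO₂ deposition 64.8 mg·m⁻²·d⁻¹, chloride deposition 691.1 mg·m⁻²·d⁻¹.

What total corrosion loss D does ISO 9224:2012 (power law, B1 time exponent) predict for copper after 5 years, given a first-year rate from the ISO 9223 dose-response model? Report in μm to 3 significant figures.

D(5) = 16.0 μm

copper: temperature factor f = -0.080·(16.3) = -1.3040
  sulphur-dioxide contribution → 0.6801 μm/a
  chloride contribution → 4.805 μm/a
  total first-year rate 5.485 μm/a
ISO 9224: D(t) = r_corr · t^b with b = 0.667 (copper, B1)
  D(5) = 5.485 × 5^0.667 = 5.485 × 2.926 = 16.05 μm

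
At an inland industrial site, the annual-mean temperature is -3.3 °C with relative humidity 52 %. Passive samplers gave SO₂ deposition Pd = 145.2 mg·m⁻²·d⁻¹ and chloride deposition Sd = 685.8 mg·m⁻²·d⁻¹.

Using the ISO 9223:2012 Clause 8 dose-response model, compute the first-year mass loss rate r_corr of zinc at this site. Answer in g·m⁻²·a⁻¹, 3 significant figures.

r_corr = 11.3 g·m⁻²·a⁻¹

zinc: temperature factor f = +0.038·(-13.3) = -0.5054
  SO₂ term: 0.0129·145.2^0.44·exp(0.046·52-0.5054) = 0.7607
  Sd branch = 0.0175·Sd^0.57·e^(0.008·RH+0.085·T) = 0.8289 μm/a
  sum: 0.7607 + 0.8289 → r_corr = 1.59 μm/a
Convert to mass loss: 1.59 μm/a × 7.14 g/cm³ = 11.35 g·m⁻²·a⁻¹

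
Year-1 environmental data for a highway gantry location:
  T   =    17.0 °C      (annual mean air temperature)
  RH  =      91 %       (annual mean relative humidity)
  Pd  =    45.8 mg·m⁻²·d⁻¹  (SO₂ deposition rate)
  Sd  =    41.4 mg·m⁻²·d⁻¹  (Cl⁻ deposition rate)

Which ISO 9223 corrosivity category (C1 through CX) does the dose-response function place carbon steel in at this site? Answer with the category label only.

C5

carbon steel: temperature factor f = -0.054·(7.0) = -0.3780
  sulphur-dioxide contribution → 54.69 μm/a
  chloride contribution → 40.8 μm/a
  total first-year rate 95.48 μm/a
ISO 9223 Table 2 (carbon steel): 80 < 95.5 ≤ 200 μm/a ⇒ C5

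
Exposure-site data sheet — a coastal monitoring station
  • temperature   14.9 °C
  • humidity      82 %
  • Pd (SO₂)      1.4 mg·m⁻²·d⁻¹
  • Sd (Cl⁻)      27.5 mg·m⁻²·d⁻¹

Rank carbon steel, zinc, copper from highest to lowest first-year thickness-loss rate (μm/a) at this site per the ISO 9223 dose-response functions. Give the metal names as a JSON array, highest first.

carbon steel: T>10 °C ⇒ hinge -0.054·(14.9−10) = -0.2646
  Pd branch = 1.77·Pd^0.52·e^(0.02·RH+f) = 8.342 μm/a
  Sd branch = 0.102·Sd^0.62·e^(0.033·RH+0.04·T) = 21.63 μm/a
  sum: 8.342 + 21.63 → r_corr = 29.97 μm/a
zinc: T>10 °C ⇒ hinge -0.071·(14.9−10) = -0.3479
  SO₂ term: 0.0129·1.4^0.44·exp(0.046·82-0.3479) = 0.4591
  Cl⁻ term: 0.0175·27.5^0.57·exp(0.008·82+0.085·14.9) = 0.7914
  r_corr = 0.4591 + 0.7914 = 1.251 μm/a
copper: T>10 °C ⇒ hinge -0.080·(14.9−10) = -0.3920
  Pd branch = 0.0053·Pd^0.26·e^(0.059·RH+f) = 0.4933 μm/a
  Sd branch = 0.01025·Sd^0.27·e^(0.036·RH+0.049·T) = 0.9965 μm/a
  sum: 0.4933 + 0.9965 → r_corr = 1.49 μm/a
Ordering by μm/a: carbon steel (30) > copper (1.49) > zinc (1.25)

["carbon steel", "copper", "zinc"]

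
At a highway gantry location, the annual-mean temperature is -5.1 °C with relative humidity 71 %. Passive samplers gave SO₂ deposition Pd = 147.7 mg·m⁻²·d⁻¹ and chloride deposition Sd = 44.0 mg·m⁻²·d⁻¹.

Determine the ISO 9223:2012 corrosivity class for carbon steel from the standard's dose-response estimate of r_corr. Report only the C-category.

C2

carbon steel: T≤10 °C ⇒ hinge +0.150·(-5.1−10) = -2.2650
  SO₂ term: 1.77·147.7^0.52·exp(0.02·71-2.2650) = 10.21
  Cl⁻ term: 0.102·44.0^0.62·exp(0.033·71+0.04·-5.1) = 9.047
  r_corr = 10.21 + 9.047 = 19.26 μm/a
ISO 9223 Table 2 (carbon steel): 1.3 < 19.3 ≤ 25 μm/a ⇒ C2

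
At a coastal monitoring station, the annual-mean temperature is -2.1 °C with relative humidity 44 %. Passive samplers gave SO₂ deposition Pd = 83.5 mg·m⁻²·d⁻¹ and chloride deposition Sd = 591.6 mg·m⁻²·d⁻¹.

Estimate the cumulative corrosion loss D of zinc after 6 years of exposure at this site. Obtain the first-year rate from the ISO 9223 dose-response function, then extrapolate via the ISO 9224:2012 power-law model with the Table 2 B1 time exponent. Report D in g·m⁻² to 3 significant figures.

D(6) = 37.5 g·m⁻²

zinc: T≤10 °C ⇒ hinge +0.038·(-2.1−10) = -0.4598
  SO₂ term: 0.0129·83.5^0.44·exp(0.046·44-0.4598) = 0.432
  Cl⁻ term: 0.0175·591.6^0.57·exp(0.008·44+0.085·-2.1) = 0.7915
  r_corr = 0.432 + 0.7915 = 1.223 μm/a
Power-law: D(6) = r_corr · 6^0.813
  D(6) = 1.223 × 6^0.813 = 1.223 × 4.292 = 5.251 μm
  Mass loss = 5.251 μm × 7.14 g/cm³ = 37.49 g·m⁻²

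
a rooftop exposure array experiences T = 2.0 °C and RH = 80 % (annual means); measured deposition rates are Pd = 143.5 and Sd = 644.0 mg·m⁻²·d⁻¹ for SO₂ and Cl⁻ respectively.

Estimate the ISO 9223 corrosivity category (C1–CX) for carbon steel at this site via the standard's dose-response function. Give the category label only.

C5

carbon steel: T≤10 °C ⇒ hinge +0.150·(2.0−10) = -1.2000
  Pd branch = 1.77·Pd^0.52·e^(0.02·RH+f) = 34.93 μm/a
  Cl⁻ term: 0.102·644.0^0.62·exp(0.033·80+0.04·2.0) = 85.39
  sum: 34.93 + 85.39 → r_corr = 120.3 μm/a
Category bounds: 80…200 μm/a bracket r_corr ⇒ C5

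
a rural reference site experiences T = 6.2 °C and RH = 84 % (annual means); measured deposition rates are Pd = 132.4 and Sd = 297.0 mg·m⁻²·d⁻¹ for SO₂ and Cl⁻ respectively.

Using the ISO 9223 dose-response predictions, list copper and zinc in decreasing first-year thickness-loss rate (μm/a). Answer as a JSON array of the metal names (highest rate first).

["zinc", "copper"]

copper: f(T) = +0.126·(T−10) [T≤10 °C] = -0.4788
  SO₂ term: 0.0053·132.4^0.26·exp(0.059·84-0.4788) = 1.661
  Sd branch = 0.01025·Sd^0.27·e^(0.036·RH+0.049·T) = 1.329 μm/a
  r_corr = 1.661 + 1.329 = 2.99 μm/a
zinc: temperature factor f = +0.038·(-3.8) = -0.1444
  SO₂ term: 0.0129·132.4^0.44·exp(0.046·84-0.1444) = 4.567
  Cl⁻ term: 0.0175·297.0^0.57·exp(0.008·84+0.085·6.2) = 1.49
  r_corr = 4.567 + 1.49 = 6.057 μm/a
Ordering by μm/a: zinc (6.06) > copper (2.99)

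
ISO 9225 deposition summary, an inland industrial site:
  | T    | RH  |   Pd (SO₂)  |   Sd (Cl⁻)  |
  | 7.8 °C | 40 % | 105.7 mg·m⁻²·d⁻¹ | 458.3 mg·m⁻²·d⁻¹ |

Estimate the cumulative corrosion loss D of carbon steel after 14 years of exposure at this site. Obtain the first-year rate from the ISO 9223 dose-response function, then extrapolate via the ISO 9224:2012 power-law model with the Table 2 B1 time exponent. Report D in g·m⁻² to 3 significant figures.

D(14) = 1.72e+03 g·m⁻²

carbon steel: T≤10 °C ⇒ hinge +0.150·(7.8−10) = -0.3300
  Pd branch = 1.77·Pd^0.52·e^(0.02·RH+f) = 31.96 μm/a
  Sd branch = 0.102·Sd^0.62·e^(0.033·RH+0.04·T) = 23.3 μm/a
  sum: 31.96 + 23.3 → r_corr = 55.26 μm/a
ISO 9224: D(t) = r_corr · t^b with b = 0.523 (carbon steel, B1)
  D(14) = 55.26 × 14^0.523 = 55.26 × 3.976 = 219.7 μm
  Mass loss = 219.7 μm × 7.85 g/cm³ = 1725 g·m⁻²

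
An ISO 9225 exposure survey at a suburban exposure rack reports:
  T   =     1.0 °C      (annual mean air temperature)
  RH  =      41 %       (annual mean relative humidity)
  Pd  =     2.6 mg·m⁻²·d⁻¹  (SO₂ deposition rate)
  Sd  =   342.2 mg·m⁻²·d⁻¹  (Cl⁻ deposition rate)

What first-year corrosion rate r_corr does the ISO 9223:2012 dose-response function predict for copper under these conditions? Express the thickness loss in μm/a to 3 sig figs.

copper: f(T) = +0.126·(T−10) [T≤10 °C] = -1.1340
  Pd branch = 0.0053·Pd^0.26·e^(0.059·RH+f) = 0.02456 μm/a
  Cl⁻ term: 0.01025·342.2^0.27·exp(0.036·41+0.049·1.0) = 0.2277
  sum: 0.02456 + 0.2277 → r_corr = 0.2522 μm/a

r_corr = 0.252 μm/a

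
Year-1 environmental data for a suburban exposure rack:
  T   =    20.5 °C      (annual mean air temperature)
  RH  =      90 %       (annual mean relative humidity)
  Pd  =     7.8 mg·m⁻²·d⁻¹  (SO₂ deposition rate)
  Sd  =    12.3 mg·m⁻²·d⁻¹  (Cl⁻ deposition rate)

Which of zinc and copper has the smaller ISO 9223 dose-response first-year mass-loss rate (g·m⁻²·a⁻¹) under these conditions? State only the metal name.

zinc

zinc: f(T) = -0.071·(T−10) [T>10 °C] = -0.7455
  SO₂ term: 0.0129·7.8^0.44·exp(0.046·90-0.7455) = 0.9491
  Sd branch = 0.0175·Sd^0.57·e^(0.008·RH+0.085·T) = 0.8585 μm/a
  r_corr = 0.9491 + 0.8585 = 1.808 μm/a
  mass loss = 1.808 μm/a × 7.14 g/cm³ = 12.91 g·m⁻²·a⁻¹
copper: f(T) = -0.080·(T−10) [T>10 °C] = -0.8400
  SO₂ term: 0.0053·7.8^0.26·exp(0.059·90-0.8400) = 0.7898
  Cl⁻ term: 0.01025·12.3^0.27·exp(0.036·90+0.049·20.5) = 1.407
  sum: 0.7898 + 1.407 → r_corr = 2.197 μm/a
  mass loss = 2.197 μm/a × 8.96 g/cm³ = 19.69 g·m⁻²·a⁻¹
Ordering by g·m⁻²·a⁻¹: copper (19.7) > zinc (12.9)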